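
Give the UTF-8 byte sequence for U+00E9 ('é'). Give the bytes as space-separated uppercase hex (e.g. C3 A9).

U+00E9 = 0xE9 = 233 decimal. In range U+0080–U+07FF → 2-byte form: 110xxxxx 10xxxxxx.
Binary (11 bits): 00011101001.
Split 5+6: 00011 | 101001.
Byte 1: 11000011 = 0xC3.
Byte 2: 10101001 = 0xA9.

C3 A9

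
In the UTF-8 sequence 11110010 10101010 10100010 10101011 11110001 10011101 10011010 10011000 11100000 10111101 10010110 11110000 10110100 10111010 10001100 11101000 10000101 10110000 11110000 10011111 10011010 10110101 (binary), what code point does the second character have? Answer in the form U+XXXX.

Offset 0: leading byte 0xF2 = 11110010 → 4-byte char #1 = F2 AA A2 AB.
Offset 4: leading byte 0xF1 = 11110001 → 4-byte char #2 = F1 9D 9A 98.
Leading byte 0xF1 = 11110001 matches 11110xxx → 4-byte sequence.
Byte 1: 0xF1 = 11110001, payload 001 (3 bits).
Byte 2: 0x9D = 10011101 (10xxxxxx ✓), payload 011101.
Byte 3: 0x9A = 10011010 (10xxxxxx ✓), payload 011010.
Byte 4: 0x98 = 10011000 (10xxxxxx ✓), payload 011000.
Concatenate: 001011101011010011000 = 0x5D698 (21 bits → U+5D698).

U+5D698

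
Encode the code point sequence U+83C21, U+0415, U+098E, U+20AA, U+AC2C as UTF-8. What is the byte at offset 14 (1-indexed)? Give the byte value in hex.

1-indexed offset 14 is 0-indexed offset 13.
U+83C21 → 4-byte form F2 83 B0 A1 at offsets 0–3.
U+0415 → 2-byte form D0 95 at offsets 4–5.
U+098E → 3-byte form E0 A6 8E at offsets 6–8.
U+20AA → 3-byte form E2 82 AA at offsets 9–11.
U+AC2C → 3-byte form EA B0 AC at offsets 12–14.
Offset 13 falls in char 5's range; it's byte 2 of EA B0 AC = 0xB0.

0xB0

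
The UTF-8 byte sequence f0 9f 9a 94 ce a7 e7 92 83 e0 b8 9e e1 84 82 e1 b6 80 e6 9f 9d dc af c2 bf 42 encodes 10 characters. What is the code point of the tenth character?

U+0042

Offset 0: leading byte 0xF0 = 11110000 → 4-byte char #1 = F0 9F 9A 94.
Offset 4: leading byte 0xCE = 11001110 → 2-byte char #2 = CE A7.
Offset 6: leading byte 0xE7 = 11100111 → 3-byte char #3 = E7 92 83.
Offset 9: leading byte 0xE0 = 11100000 → 3-byte char #4 = E0 B8 9E.
Offset 12: leading byte 0xE1 = 11100001 → 3-byte char #5 = E1 84 82.
Offset 15: leading byte 0xE1 = 11100001 → 3-byte char #6 = E1 B6 80.
Offset 18: leading byte 0xE6 = 11100110 → 3-byte char #7 = E6 9F 9D.
Offset 21: leading byte 0xDC = 11011100 → 2-byte char #8 = DC AF.
Offset 23: leading byte 0xC2 = 11000010 → 2-byte char #9 = C2 BF.
Offset 25: leading byte 0x42 = 01000010 → 1-byte char #10 = 42.
Leading byte 0x42 = 01000010 matches 0xxxxxxx → 1-byte sequence.
Byte 1: 0x42 = 01000010, payload 1000010 (7 bits).
Concatenate: 1000010 = 0x42 (7 bits → U+0042).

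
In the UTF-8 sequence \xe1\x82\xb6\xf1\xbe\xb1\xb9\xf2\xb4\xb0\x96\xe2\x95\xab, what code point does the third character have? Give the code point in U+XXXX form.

Offset 0: leading byte 0xE1 = 11100001 → 3-byte char #1 = E1 82 B6.
Offset 3: leading byte 0xF1 = 11110001 → 4-byte char #2 = F1 BE B1 B9.
Offset 7: leading byte 0xF2 = 11110010 → 4-byte char #3 = F2 B4 B0 96.
Leading byte 0xF2 = 11110010 matches 11110xxx → 4-byte sequence.
Byte 1: 0xF2 = 11110010, payload 010 (3 bits).
Byte 2: 0xB4 = 10110100 (10xxxxxx ✓), payload 110100.
Byte 3: 0xB0 = 10110000 (10xxxxxx ✓), payload 110000.
Byte 4: 0x96 = 10010110 (10xxxxxx ✓), payload 010110.
Concatenate: 010110100110000010110 = 0xB4C16 (21 bits → U+B4C16).

U+B4C16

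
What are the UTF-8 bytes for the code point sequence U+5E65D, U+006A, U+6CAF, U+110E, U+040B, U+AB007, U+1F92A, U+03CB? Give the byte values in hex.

F1 9E 99 9D 6A E6 B2 AF E1 84 8E D0 8B F2 AB 80 87 F0 9F A4 AA CF 8B

U+5E65D: 4-byte form → F1 9E 99 9D.
U+006A: 1-byte form → 6A.
U+6CAF: 3-byte form → E6 B2 AF.
U+110E: 3-byte form → E1 84 8E.
U+040B: 2-byte form → D0 8B.
U+AB007: 4-byte form → F2 AB 80 87.
U+1F92A: 4-byte form → F0 9F A4 AA.
U+03CB: 2-byte form → CF 8B.
Concatenated (23 bytes): F1 9E 99 9D 6A E6 B2 AF E1 84 8E D0 8B F2 AB 80 87 F0 9F A4 AA CF 8B.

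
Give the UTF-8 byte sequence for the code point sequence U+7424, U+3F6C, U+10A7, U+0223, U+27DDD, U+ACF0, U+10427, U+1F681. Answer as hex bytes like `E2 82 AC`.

U+7424: 3-byte form → E7 90 A4.
U+3F6C: 3-byte form → E3 BD AC.
U+10A7: 3-byte form → E1 82 A7.
U+0223: 2-byte form → C8 A3.
U+27DDD: 4-byte form → F0 A7 B7 9D.
U+ACF0: 3-byte form → EA B3 B0.
U+10427: 4-byte form → F0 90 90 A7.
U+1F681: 4-byte form → F0 9F 9A 81.
Concatenated (26 bytes): E7 90 A4 E3 BD AC E1 82 A7 C8 A3 F0 A7 B7 9D EA B3 B0 F0 90 90 A7 F0 9F 9A 81.

E7 90 A4 E3 BD AC E1 82 A7 C8 A3 F0 A7 B7 9D EA B3 B0 F0 90 90 A7 F0 9F 9A 81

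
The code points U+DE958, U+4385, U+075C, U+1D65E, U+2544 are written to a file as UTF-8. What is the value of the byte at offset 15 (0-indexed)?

U+DE958 → 4-byte form F3 9E A5 98 at offsets 0–3.
U+4385 → 3-byte form E4 8E 85 at offsets 4–6.
U+075C → 2-byte form DD 9C at offsets 7–8.
U+1D65E → 4-byte form F0 9D 99 9E at offsets 9–12.
U+2544 → 3-byte form E2 95 84 at offsets 13–15.
Offset 15 falls in char 5's range; it's byte 3 of E2 95 84 = 0x84.

0x84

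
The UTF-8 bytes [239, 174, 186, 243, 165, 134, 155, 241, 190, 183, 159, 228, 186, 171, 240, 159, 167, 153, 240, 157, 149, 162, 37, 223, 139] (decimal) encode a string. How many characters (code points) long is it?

Byte at offset 0: 0xEF = 11101111 → 3-byte char (#1). Advance 3.
Byte at offset 3: 0xF3 = 11110011 → 4-byte char (#2). Advance 4.
Byte at offset 7: 0xF1 = 11110001 → 4-byte char (#3). Advance 4.
Byte at offset 11: 0xE4 = 11100100 → 3-byte char (#4). Advance 3.
Byte at offset 14: 0xF0 = 11110000 → 4-byte char (#5). Advance 4.
Byte at offset 18: 0xF0 = 11110000 → 4-byte char (#6). Advance 4.
Byte at offset 22: 0x25 = 00100101 → 1-byte char (#7). Advance 1.
Byte at offset 23: 0xDF = 11011111 → 2-byte char (#8). Advance 2.
Reached end at offset 25 after 8 code points.

8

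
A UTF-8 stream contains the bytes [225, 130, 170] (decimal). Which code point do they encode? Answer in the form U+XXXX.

U+10AA

Leading byte 0xE1 = 11100001 matches 1110xxxx → 3-byte sequence.
Byte 1: 0xE1 = 11100001, payload 0001 (4 bits).
Byte 2: 0x82 = 10000010 (10xxxxxx ✓), payload 000010.
Byte 3: 0xAA = 10101010 (10xxxxxx ✓), payload 101010.
Concatenate: 0001000010101010 = 0x10AA (16 bits → U+10AA).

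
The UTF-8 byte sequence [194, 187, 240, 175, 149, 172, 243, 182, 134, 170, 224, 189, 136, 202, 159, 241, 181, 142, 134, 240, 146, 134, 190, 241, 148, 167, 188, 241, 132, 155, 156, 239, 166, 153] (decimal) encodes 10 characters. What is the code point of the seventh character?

Offset 0: leading byte 0xC2 = 11000010 → 2-byte char #1 = C2 BB.
Offset 2: leading byte 0xF0 = 11110000 → 4-byte char #2 = F0 AF 95 AC.
Offset 6: leading byte 0xF3 = 11110011 → 4-byte char #3 = F3 B6 86 AA.
Offset 10: leading byte 0xE0 = 11100000 → 3-byte char #4 = E0 BD 88.
Offset 13: leading byte 0xCA = 11001010 → 2-byte char #5 = CA 9F.
Offset 15: leading byte 0xF1 = 11110001 → 4-byte char #6 = F1 B5 8E 86.
Offset 19: leading byte 0xF0 = 11110000 → 4-byte char #7 = F0 92 86 BE.
Leading byte 0xF0 = 11110000 matches 11110xxx → 4-byte sequence.
Byte 1: 0xF0 = 11110000, payload 000 (3 bits).
Byte 2: 0x92 = 10010010 (10xxxxxx ✓), payload 010010.
Byte 3: 0x86 = 10000110 (10xxxxxx ✓), payload 000110.
Byte 4: 0xBE = 10111110 (10xxxxxx ✓), payload 111110.
Concatenate: 000010010000110111110 = 0x121BE (21 bits → U+121BE).

U+121BE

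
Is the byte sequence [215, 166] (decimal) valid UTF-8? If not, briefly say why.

valid

Leading byte 0xD7 = 11010111 → 2-byte form.
Continuation bytes 0xA6=10100110 all match 10xxxxxx.
Decoded value 0x5E6 is ≥ 0x80 (shortest form) and not a surrogate.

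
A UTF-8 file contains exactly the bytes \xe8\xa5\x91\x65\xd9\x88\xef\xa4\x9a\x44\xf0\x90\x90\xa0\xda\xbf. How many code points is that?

Byte at offset 0: 0xE8 = 11101000 → 3-byte char (#1). Advance 3.
Byte at offset 3: 0x65 = 01100101 → 1-byte char (#2). Advance 1.
Byte at offset 4: 0xD9 = 11011001 → 2-byte char (#3). Advance 2.
Byte at offset 6: 0xEF = 11101111 → 3-byte char (#4). Advance 3.
Byte at offset 9: 0x44 = 01000100 → 1-byte char (#5). Advance 1.
Byte at offset 10: 0xF0 = 11110000 → 4-byte char (#6). Advance 4.
Byte at offset 14: 0xDA = 11011010 → 2-byte char (#7). Advance 2.
Reached end at offset 16 after 7 code points.

7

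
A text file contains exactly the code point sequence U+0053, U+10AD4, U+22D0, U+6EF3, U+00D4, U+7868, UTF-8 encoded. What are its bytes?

U+0053: 1-byte form → 53.
U+10AD4: 4-byte form → F0 90 AB 94.
U+22D0: 3-byte form → E2 8B 90.
U+6EF3: 3-byte form → E6 BB B3.
U+00D4: 2-byte form → C3 94.
U+7868: 3-byte form → E7 A1 A8.
Concatenated (16 bytes): 53 F0 90 AB 94 E2 8B 90 E6 BB B3 C3 94 E7 A1 A8.

53 F0 90 AB 94 E2 8B 90 E6 BB B3 C3 94 E7 A1 A8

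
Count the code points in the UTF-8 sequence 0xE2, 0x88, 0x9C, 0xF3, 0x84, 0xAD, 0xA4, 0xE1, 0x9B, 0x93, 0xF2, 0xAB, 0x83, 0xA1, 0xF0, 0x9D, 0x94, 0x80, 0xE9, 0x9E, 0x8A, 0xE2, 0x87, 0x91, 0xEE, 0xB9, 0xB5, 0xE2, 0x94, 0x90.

9

Byte at offset 0: 0xE2 = 11100010 → 3-byte char (#1). Advance 3.
Byte at offset 3: 0xF3 = 11110011 → 4-byte char (#2). Advance 4.
Byte at offset 7: 0xE1 = 11100001 → 3-byte char (#3). Advance 3.
Byte at offset 10: 0xF2 = 11110010 → 4-byte char (#4). Advance 4.
Byte at offset 14: 0xF0 = 11110000 → 4-byte char (#5). Advance 4.
Byte at offset 18: 0xE9 = 11101001 → 3-byte char (#6). Advance 3.
Byte at offset 21: 0xE2 = 11100010 → 3-byte char (#7). Advance 3.
Byte at offset 24: 0xEE = 11101110 → 3-byte char (#8). Advance 3.
Byte at offset 27: 0xE2 = 11100010 → 3-byte char (#9). Advance 3.
Reached end at offset 30 after 9 code points.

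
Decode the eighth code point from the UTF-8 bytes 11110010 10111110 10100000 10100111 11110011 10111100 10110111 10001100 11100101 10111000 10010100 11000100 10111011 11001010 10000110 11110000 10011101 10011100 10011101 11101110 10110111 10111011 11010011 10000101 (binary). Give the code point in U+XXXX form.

U+04C5

Offset 0: leading byte 0xF2 = 11110010 → 4-byte char #1 = F2 BE A0 A7.
Offset 4: leading byte 0xF3 = 11110011 → 4-byte char #2 = F3 BC B7 8C.
Offset 8: leading byte 0xE5 = 11100101 → 3-byte char #3 = E5 B8 94.
Offset 11: leading byte 0xC4 = 11000100 → 2-byte char #4 = C4 BB.
Offset 13: leading byte 0xCA = 11001010 → 2-byte char #5 = CA 86.
Offset 15: leading byte 0xF0 = 11110000 → 4-byte char #6 = F0 9D 9C 9D.
Offset 19: leading byte 0xEE = 11101110 → 3-byte char #7 = EE B7 BB.
Offset 22: leading byte 0xD3 = 11010011 → 2-byte char #8 = D3 85.
Leading byte 0xD3 = 11010011 matches 110xxxxx → 2-byte sequence.
Byte 1: 0xD3 = 11010011, payload 10011 (5 bits).
Byte 2: 0x85 = 10000101 (10xxxxxx ✓), payload 000101.
Concatenate: 10011000101 = 0x4C5 (11 bits → U+04C5).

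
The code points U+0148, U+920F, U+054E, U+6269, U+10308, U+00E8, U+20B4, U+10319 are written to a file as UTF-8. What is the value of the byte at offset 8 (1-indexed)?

0xE6

1-indexed offset 8 is 0-indexed offset 7.
U+0148 → 2-byte form C5 88 at offsets 0–1.
U+920F → 3-byte form E9 88 8F at offsets 2–4.
U+054E → 2-byte form D5 8E at offsets 5–6.
U+6269 → 3-byte form E6 89 A9 at offsets 7–9.
Offset 7 falls in char 4's range; it's byte 1 of E6 89 A9 = 0xE6.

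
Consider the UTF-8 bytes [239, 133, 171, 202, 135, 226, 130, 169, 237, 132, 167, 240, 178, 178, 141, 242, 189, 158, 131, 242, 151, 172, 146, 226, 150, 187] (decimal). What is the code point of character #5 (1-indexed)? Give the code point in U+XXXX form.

U+32C8D

Offset 0: leading byte 0xEF = 11101111 → 3-byte char #1 = EF 85 AB.
Offset 3: leading byte 0xCA = 11001010 → 2-byte char #2 = CA 87.
Offset 5: leading byte 0xE2 = 11100010 → 3-byte char #3 = E2 82 A9.
Offset 8: leading byte 0xED = 11101101 → 3-byte char #4 = ED 84 A7.
Offset 11: leading byte 0xF0 = 11110000 → 4-byte char #5 = F0 B2 B2 8D.
Leading byte 0xF0 = 11110000 matches 11110xxx → 4-byte sequence.
Byte 1: 0xF0 = 11110000, payload 000 (3 bits).
Byte 2: 0xB2 = 10110010 (10xxxxxx ✓), payload 110010.
Byte 3: 0xB2 = 10110010 (10xxxxxx ✓), payload 110010.
Byte 4: 0x8D = 10001101 (10xxxxxx ✓), payload 001101.
Concatenate: 000110010110010001101 = 0x32C8D (21 bits → U+32C8D).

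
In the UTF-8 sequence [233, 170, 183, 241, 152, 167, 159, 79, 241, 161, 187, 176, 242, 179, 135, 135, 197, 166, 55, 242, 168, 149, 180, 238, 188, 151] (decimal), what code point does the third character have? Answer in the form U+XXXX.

U+004F

Offset 0: leading byte 0xE9 = 11101001 → 3-byte char #1 = E9 AA B7.
Offset 3: leading byte 0xF1 = 11110001 → 4-byte char #2 = F1 98 A7 9F.
Offset 7: leading byte 0x4F = 01001111 → 1-byte char #3 = 4F.
Leading byte 0x4F = 01001111 matches 0xxxxxxx → 1-byte sequence.
Byte 1: 0x4F = 01001111, payload 1001111 (7 bits).
Concatenate: 1001111 = 0x4F (7 bits → U+004F).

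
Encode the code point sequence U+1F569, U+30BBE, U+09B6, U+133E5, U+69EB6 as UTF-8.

F0 9F 95 A9 F0 B0 AE BE E0 A6 B6 F0 93 8F A5 F1 A9 BA B6

U+1F569: 4-byte form → F0 9F 95 A9.
U+30BBE: 4-byte form → F0 B0 AE BE.
U+09B6: 3-byte form → E0 A6 B6.
U+133E5: 4-byte form → F0 93 8F A5.
U+69EB6: 4-byte form → F1 A9 BA B6.
Concatenated (19 bytes): F0 9F 95 A9 F0 B0 AE BE E0 A6 B6 F0 93 8F A5 F1 A9 BA B6.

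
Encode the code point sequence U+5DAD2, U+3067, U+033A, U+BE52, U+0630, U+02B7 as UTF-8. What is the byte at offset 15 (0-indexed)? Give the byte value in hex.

0xB7

U+5DAD2 → 4-byte form F1 9D AB 92 at offsets 0–3.
U+3067 → 3-byte form E3 81 A7 at offsets 4–6.
U+033A → 2-byte form CC BA at offsets 7–8.
U+BE52 → 3-byte form EB B9 92 at offsets 9–11.
U+0630 → 2-byte form D8 B0 at offsets 12–13.
U+02B7 → 2-byte form CA B7 at offsets 14–15.
Offset 15 falls in char 6's range; it's byte 2 of CA B7 = 0xB7.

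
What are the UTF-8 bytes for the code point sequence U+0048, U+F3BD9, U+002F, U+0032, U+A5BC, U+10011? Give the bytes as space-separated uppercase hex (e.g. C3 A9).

U+0048: 1-byte form → 48.
U+F3BD9: 4-byte form → F3 B3 AF 99.
U+002F: 1-byte form → 2F.
U+0032: 1-byte form → 32.
U+A5BC: 3-byte form → EA 96 BC.
U+10011: 4-byte form → F0 90 80 91.
Concatenated (14 bytes): 48 F3 B3 AF 99 2F 32 EA 96 BC F0 90 80 91.

48 F3 B3 AF 99 2F 32 EA 96 BC F0 90 80 91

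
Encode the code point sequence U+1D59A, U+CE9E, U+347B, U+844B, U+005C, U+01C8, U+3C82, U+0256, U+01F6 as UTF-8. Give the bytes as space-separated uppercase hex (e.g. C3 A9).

F0 9D 96 9A EC BA 9E E3 91 BB E8 91 8B 5C C7 88 E3 B2 82 C9 96 C7 B6

U+1D59A: 4-byte form → F0 9D 96 9A.
U+CE9E: 3-byte form → EC BA 9E.
U+347B: 3-byte form → E3 91 BB.
U+844B: 3-byte form → E8 91 8B.
U+005C: 1-byte form → 5C.
U+01C8: 2-byte form → C7 88.
U+3C82: 3-byte form → E3 B2 82.
U+0256: 2-byte form → C9 96.
U+01F6: 2-byte form → C7 B6.
Concatenated (23 bytes): F0 9D 96 9A EC BA 9E E3 91 BB E8 91 8B 5C C7 88 E3 B2 82 C9 96 C7 B6.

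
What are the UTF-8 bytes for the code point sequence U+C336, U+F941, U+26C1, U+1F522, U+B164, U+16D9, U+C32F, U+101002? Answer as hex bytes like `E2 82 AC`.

U+C336: 3-byte form → EC 8C B6.
U+F941: 3-byte form → EF A5 81.
U+26C1: 3-byte form → E2 9B 81.
U+1F522: 4-byte form → F0 9F 94 A2.
U+B164: 3-byte form → EB 85 A4.
U+16D9: 3-byte form → E1 9B 99.
U+C32F: 3-byte form → EC 8C AF.
U+101002: 4-byte form → F4 81 80 82.
Concatenated (26 bytes): EC 8C B6 EF A5 81 E2 9B 81 F0 9F 94 A2 EB 85 A4 E1 9B 99 EC 8C AF F4 81 80 82.

EC 8C B6 EF A5 81 E2 9B 81 F0 9F 94 A2 EB 85 A4 E1 9B 99 EC 8C AF F4 81 80 82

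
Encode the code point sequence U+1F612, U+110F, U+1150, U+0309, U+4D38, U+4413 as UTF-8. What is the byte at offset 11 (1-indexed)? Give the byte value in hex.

1-indexed offset 11 is 0-indexed offset 10.
U+1F612 → 4-byte form F0 9F 98 92 at offsets 0–3.
U+110F → 3-byte form E1 84 8F at offsets 4–6.
U+1150 → 3-byte form E1 85 90 at offsets 7–9.
U+0309 → 2-byte form CC 89 at offsets 10–11.
Offset 10 falls in char 4's range; it's byte 1 of CC 89 = 0xCC.

0xCC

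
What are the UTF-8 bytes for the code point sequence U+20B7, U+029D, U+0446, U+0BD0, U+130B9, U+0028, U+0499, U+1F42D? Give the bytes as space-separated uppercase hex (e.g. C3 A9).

E2 82 B7 CA 9D D1 86 E0 AF 90 F0 93 82 B9 28 D2 99 F0 9F 90 AD

U+20B7: 3-byte form → E2 82 B7.
U+029D: 2-byte form → CA 9D.
U+0446: 2-byte form → D1 86.
U+0BD0: 3-byte form → E0 AF 90.
U+130B9: 4-byte form → F0 93 82 B9.
U+0028: 1-byte form → 28.
U+0499: 2-byte form → D2 99.
U+1F42D: 4-byte form → F0 9F 90 AD.
Concatenated (21 bytes): E2 82 B7 CA 9D D1 86 E0 AF 90 F0 93 82 B9 28 D2 99 F0 9F 90 AD.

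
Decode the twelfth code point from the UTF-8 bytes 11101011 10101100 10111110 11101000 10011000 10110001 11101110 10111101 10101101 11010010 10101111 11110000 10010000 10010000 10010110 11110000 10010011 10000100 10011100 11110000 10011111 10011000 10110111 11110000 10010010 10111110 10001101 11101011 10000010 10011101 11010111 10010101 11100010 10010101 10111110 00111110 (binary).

Offset 0: leading byte 0xEB = 11101011 → 3-byte char #1 = EB AC BE.
Offset 3: leading byte 0xE8 = 11101000 → 3-byte char #2 = E8 98 B1.
Offset 6: leading byte 0xEE = 11101110 → 3-byte char #3 = EE BD AD.
Offset 9: leading byte 0xD2 = 11010010 → 2-byte char #4 = D2 AF.
Offset 11: leading byte 0xF0 = 11110000 → 4-byte char #5 = F0 90 90 96.
Offset 15: leading byte 0xF0 = 11110000 → 4-byte char #6 = F0 93 84 9C.
Offset 19: leading byte 0xF0 = 11110000 → 4-byte char #7 = F0 9F 98 B7.
Offset 23: leading byte 0xF0 = 11110000 → 4-byte char #8 = F0 92 BE 8D.
Offset 27: leading byte 0xEB = 11101011 → 3-byte char #9 = EB 82 9D.
Offset 30: leading byte 0xD7 = 11010111 → 2-byte char #10 = D7 95.
Offset 32: leading byte 0xE2 = 11100010 → 3-byte char #11 = E2 95 BE.
Offset 35: leading byte 0x3E = 00111110 → 1-byte char #12 = 3E.
Leading byte 0x3E = 00111110 matches 0xxxxxxx → 1-byte sequence.
Byte 1: 0x3E = 00111110, payload 0111110 (7 bits).
Concatenate: 0111110 = 0x3E (7 bits → U+003E).

U+003E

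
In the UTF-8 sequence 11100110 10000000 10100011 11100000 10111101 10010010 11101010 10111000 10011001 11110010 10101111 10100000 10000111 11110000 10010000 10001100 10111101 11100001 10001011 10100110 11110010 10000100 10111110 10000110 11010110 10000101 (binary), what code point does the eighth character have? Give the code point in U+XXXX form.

U+0585

Offset 0: leading byte 0xE6 = 11100110 → 3-byte char #1 = E6 80 A3.
Offset 3: leading byte 0xE0 = 11100000 → 3-byte char #2 = E0 BD 92.
Offset 6: leading byte 0xEA = 11101010 → 3-byte char #3 = EA B8 99.
Offset 9: leading byte 0xF2 = 11110010 → 4-byte char #4 = F2 AF A0 87.
Offset 13: leading byte 0xF0 = 11110000 → 4-byte char #5 = F0 90 8C BD.
Offset 17: leading byte 0xE1 = 11100001 → 3-byte char #6 = E1 8B A6.
Offset 20: leading byte 0xF2 = 11110010 → 4-byte char #7 = F2 84 BE 86.
Offset 24: leading byte 0xD6 = 11010110 → 2-byte char #8 = D6 85.
Leading byte 0xD6 = 11010110 matches 110xxxxx → 2-byte sequence.
Byte 1: 0xD6 = 11010110, payload 10110 (5 bits).
Byte 2: 0x85 = 10000101 (10xxxxxx ✓), payload 000101.
Concatenate: 10110000101 = 0x585 (11 bits → U+0585).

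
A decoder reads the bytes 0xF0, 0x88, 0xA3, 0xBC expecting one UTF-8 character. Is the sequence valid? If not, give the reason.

Leading byte 0xF0 = 11110000 → 4-byte form.
Continuation bytes all match 10xxxxxx. Payload decodes to 0x88FC.
But 0x88FC < 0x10000, the minimum for a 4-byte sequence — this is an overlong encoding.

invalid (overlong encoding)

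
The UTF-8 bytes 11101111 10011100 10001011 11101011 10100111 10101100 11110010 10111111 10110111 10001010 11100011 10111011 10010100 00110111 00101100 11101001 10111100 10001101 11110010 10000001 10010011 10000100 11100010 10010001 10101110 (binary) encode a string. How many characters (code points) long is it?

9

Byte at offset 0: 0xEF = 11101111 → 3-byte char (#1). Advance 3.
Byte at offset 3: 0xEB = 11101011 → 3-byte char (#2). Advance 3.
Byte at offset 6: 0xF2 = 11110010 → 4-byte char (#3). Advance 4.
Byte at offset 10: 0xE3 = 11100011 → 3-byte char (#4). Advance 3.
Byte at offset 13: 0x37 = 00110111 → 1-byte char (#5). Advance 1.
Byte at offset 14: 0x2C = 00101100 → 1-byte char (#6). Advance 1.
Byte at offset 15: 0xE9 = 11101001 → 3-byte char (#7). Advance 3.
Byte at offset 18: 0xF2 = 11110010 → 4-byte char (#8). Advance 4.
Byte at offset 22: 0xE2 = 11100010 → 3-byte char (#9). Advance 3.
Reached end at offset 25 after 9 code points.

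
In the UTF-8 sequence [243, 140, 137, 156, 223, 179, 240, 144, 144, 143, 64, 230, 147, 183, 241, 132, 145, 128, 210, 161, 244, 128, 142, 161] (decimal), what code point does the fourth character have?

U+0040

Offset 0: leading byte 0xF3 = 11110011 → 4-byte char #1 = F3 8C 89 9C.
Offset 4: leading byte 0xDF = 11011111 → 2-byte char #2 = DF B3.
Offset 6: leading byte 0xF0 = 11110000 → 4-byte char #3 = F0 90 90 8F.
Offset 10: leading byte 0x40 = 01000000 → 1-byte char #4 = 40.
Leading byte 0x40 = 01000000 matches 0xxxxxxx → 1-byte sequence.
Byte 1: 0x40 = 01000000, payload 1000000 (7 bits).
Concatenate: 1000000 = 0x40 (7 bits → U+0040).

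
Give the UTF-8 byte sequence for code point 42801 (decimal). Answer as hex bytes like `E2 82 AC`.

U+A731 = 0xA731 = 42801 decimal. In range U+0800–U+FFFF → 3-byte form: 1110xxxx 10xxxxxx 10xxxxxx.
Binary (16 bits): 1010011100110001.
Split 4+6+6: 1010 | 011100 | 110001.
Byte 1: 11101010 = 0xEA.
Byte 2: 10011100 = 0x9C.
Byte 3: 10110001 = 0xB1.

EA 9C B1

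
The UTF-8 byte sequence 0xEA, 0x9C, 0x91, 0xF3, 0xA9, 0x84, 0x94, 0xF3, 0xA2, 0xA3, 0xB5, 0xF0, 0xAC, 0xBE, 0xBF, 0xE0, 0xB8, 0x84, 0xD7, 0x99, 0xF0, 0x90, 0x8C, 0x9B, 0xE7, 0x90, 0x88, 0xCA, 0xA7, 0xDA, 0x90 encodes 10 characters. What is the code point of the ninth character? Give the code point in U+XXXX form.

U+02A7

Offset 0: leading byte 0xEA = 11101010 → 3-byte char #1 = EA 9C 91.
Offset 3: leading byte 0xF3 = 11110011 → 4-byte char #2 = F3 A9 84 94.
Offset 7: leading byte 0xF3 = 11110011 → 4-byte char #3 = F3 A2 A3 B5.
Offset 11: leading byte 0xF0 = 11110000 → 4-byte char #4 = F0 AC BE BF.
Offset 15: leading byte 0xE0 = 11100000 → 3-byte char #5 = E0 B8 84.
Offset 18: leading byte 0xD7 = 11010111 → 2-byte char #6 = D7 99.
Offset 20: leading byte 0xF0 = 11110000 → 4-byte char #7 = F0 90 8C 9B.
Offset 24: leading byte 0xE7 = 11100111 → 3-byte char #8 = E7 90 88.
Offset 27: leading byte 0xCA = 11001010 → 2-byte char #9 = CA A7.
Leading byte 0xCA = 11001010 matches 110xxxxx → 2-byte sequence.
Byte 1: 0xCA = 11001010, payload 01010 (5 bits).
Byte 2: 0xA7 = 10100111 (10xxxxxx ✓), payload 100111.
Concatenate: 01010100111 = 0x2A7 (11 bits → U+02A7).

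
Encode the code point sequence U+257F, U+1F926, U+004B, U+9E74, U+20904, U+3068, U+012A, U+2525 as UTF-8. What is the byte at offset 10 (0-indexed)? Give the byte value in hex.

U+257F → 3-byte form E2 95 BF at offsets 0–2.
U+1F926 → 4-byte form F0 9F A4 A6 at offsets 3–6.
U+004B → 1-byte form 4B at offsets 7–7.
U+9E74 → 3-byte form E9 B9 B4 at offsets 8–10.
Offset 10 falls in char 4's range; it's byte 3 of E9 B9 B4 = 0xB4.

0xB4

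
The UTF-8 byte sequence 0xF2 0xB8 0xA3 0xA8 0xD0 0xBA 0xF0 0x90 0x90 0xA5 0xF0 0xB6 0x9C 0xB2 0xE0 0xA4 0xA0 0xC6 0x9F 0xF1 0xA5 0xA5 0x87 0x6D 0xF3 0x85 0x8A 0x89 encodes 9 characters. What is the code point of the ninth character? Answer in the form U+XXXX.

U+C5289

Offset 0: leading byte 0xF2 = 11110010 → 4-byte char #1 = F2 B8 A3 A8.
Offset 4: leading byte 0xD0 = 11010000 → 2-byte char #2 = D0 BA.
Offset 6: leading byte 0xF0 = 11110000 → 4-byte char #3 = F0 90 90 A5.
Offset 10: leading byte 0xF0 = 11110000 → 4-byte char #4 = F0 B6 9C B2.
Offset 14: leading byte 0xE0 = 11100000 → 3-byte char #5 = E0 A4 A0.
Offset 17: leading byte 0xC6 = 11000110 → 2-byte char #6 = C6 9F.
Offset 19: leading byte 0xF1 = 11110001 → 4-byte char #7 = F1 A5 A5 87.
Offset 23: leading byte 0x6D = 01101101 → 1-byte char #8 = 6D.
Offset 24: leading byte 0xF3 = 11110011 → 4-byte char #9 = F3 85 8A 89.
Leading byte 0xF3 = 11110011 matches 11110xxx → 4-byte sequence.
Byte 1: 0xF3 = 11110011, payload 011 (3 bits).
Byte 2: 0x85 = 10000101 (10xxxxxx ✓), payload 000101.
Byte 3: 0x8A = 10001010 (10xxxxxx ✓), payload 001010.
Byte 4: 0x89 = 10001001 (10xxxxxx ✓), payload 001001.
Concatenate: 011000101001010001001 = 0xC5289 (21 bits → U+C5289).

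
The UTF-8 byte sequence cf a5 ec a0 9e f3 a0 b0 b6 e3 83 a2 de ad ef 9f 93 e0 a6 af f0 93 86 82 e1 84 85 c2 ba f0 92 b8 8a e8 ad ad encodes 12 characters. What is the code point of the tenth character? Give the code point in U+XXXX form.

U+00BA

Offset 0: leading byte 0xCF = 11001111 → 2-byte char #1 = CF A5.
Offset 2: leading byte 0xEC = 11101100 → 3-byte char #2 = EC A0 9E.
Offset 5: leading byte 0xF3 = 11110011 → 4-byte char #3 = F3 A0 B0 B6.
Offset 9: leading byte 0xE3 = 11100011 → 3-byte char #4 = E3 83 A2.
Offset 12: leading byte 0xDE = 11011110 → 2-byte char #5 = DE AD.
Offset 14: leading byte 0xEF = 11101111 → 3-byte char #6 = EF 9F 93.
Offset 17: leading byte 0xE0 = 11100000 → 3-byte char #7 = E0 A6 AF.
Offset 20: leading byte 0xF0 = 11110000 → 4-byte char #8 = F0 93 86 82.
Offset 24: leading byte 0xE1 = 11100001 → 3-byte char #9 = E1 84 85.
Offset 27: leading byte 0xC2 = 11000010 → 2-byte char #10 = C2 BA.
Leading byte 0xC2 = 11000010 matches 110xxxxx → 2-byte sequence.
Byte 1: 0xC2 = 11000010, payload 00010 (5 bits).
Byte 2: 0xBA = 10111010 (10xxxxxx ✓), payload 111010.
Concatenate: 00010111010 = 0xBA (11 bits → U+00BA).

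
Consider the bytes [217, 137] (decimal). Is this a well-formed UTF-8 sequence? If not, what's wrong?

valid

Leading byte 0xD9 = 11011001 → 2-byte form.
Continuation bytes 0x89=10001001 all match 10xxxxxx.
Decoded value 0x649 is ≥ 0x80 (shortest form) and not a surrogate.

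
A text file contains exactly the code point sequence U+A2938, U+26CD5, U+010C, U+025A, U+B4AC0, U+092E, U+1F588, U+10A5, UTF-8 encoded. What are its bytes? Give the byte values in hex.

U+A2938: 4-byte form → F2 A2 A4 B8.
U+26CD5: 4-byte form → F0 A6 B3 95.
U+010C: 2-byte form → C4 8C.
U+025A: 2-byte form → C9 9A.
U+B4AC0: 4-byte form → F2 B4 AB 80.
U+092E: 3-byte form → E0 A4 AE.
U+1F588: 4-byte form → F0 9F 96 88.
U+10A5: 3-byte form → E1 82 A5.
Concatenated (26 bytes): F2 A2 A4 B8 F0 A6 B3 95 C4 8C C9 9A F2 B4 AB 80 E0 A4 AE F0 9F 96 88 E1 82 A5.

F2 A2 A4 B8 F0 A6 B3 95 C4 8C C9 9A F2 B4 AB 80 E0 A4 AE F0 9F 96 88 E1 82 A5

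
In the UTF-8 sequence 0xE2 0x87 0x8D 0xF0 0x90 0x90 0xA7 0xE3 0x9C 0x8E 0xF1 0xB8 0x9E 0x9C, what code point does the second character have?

U+10427

Offset 0: leading byte 0xE2 = 11100010 → 3-byte char #1 = E2 87 8D.
Offset 3: leading byte 0xF0 = 11110000 → 4-byte char #2 = F0 90 90 A7.
Leading byte 0xF0 = 11110000 matches 11110xxx → 4-byte sequence.
Byte 1: 0xF0 = 11110000, payload 000 (3 bits).
Byte 2: 0x90 = 10010000 (10xxxxxx ✓), payload 010000.
Byte 3: 0x90 = 10010000 (10xxxxxx ✓), payload 010000.
Byte 4: 0xA7 = 10100111 (10xxxxxx ✓), payload 100111.
Concatenate: 000010000010000100111 = 0x10427 (21 bits → U+10427).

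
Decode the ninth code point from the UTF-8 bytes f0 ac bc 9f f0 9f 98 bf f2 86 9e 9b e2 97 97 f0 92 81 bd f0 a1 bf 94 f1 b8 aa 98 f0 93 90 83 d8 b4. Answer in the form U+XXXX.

Offset 0: leading byte 0xF0 = 11110000 → 4-byte char #1 = F0 AC BC 9F.
Offset 4: leading byte 0xF0 = 11110000 → 4-byte char #2 = F0 9F 98 BF.
Offset 8: leading byte 0xF2 = 11110010 → 4-byte char #3 = F2 86 9E 9B.
Offset 12: leading byte 0xE2 = 11100010 → 3-byte char #4 = E2 97 97.
Offset 15: leading byte 0xF0 = 11110000 → 4-byte char #5 = F0 92 81 BD.
Offset 19: leading byte 0xF0 = 11110000 → 4-byte char #6 = F0 A1 BF 94.
Offset 23: leading byte 0xF1 = 11110001 → 4-byte char #7 = F1 B8 AA 98.
Offset 27: leading byte 0xF0 = 11110000 → 4-byte char #8 = F0 93 90 83.
Offset 31: leading byte 0xD8 = 11011000 → 2-byte char #9 = D8 B4.
Leading byte 0xD8 = 11011000 matches 110xxxxx → 2-byte sequence.
Byte 1: 0xD8 = 11011000, payload 11000 (5 bits).
Byte 2: 0xB4 = 10110100 (10xxxxxx ✓), payload 110100.
Concatenate: 11000110100 = 0x634 (11 bits → U+0634).

U+0634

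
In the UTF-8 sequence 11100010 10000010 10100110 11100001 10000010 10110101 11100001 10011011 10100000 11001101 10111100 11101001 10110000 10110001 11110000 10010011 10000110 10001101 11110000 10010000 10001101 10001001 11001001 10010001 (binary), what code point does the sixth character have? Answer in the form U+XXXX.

U+1318D

Offset 0: leading byte 0xE2 = 11100010 → 3-byte char #1 = E2 82 A6.
Offset 3: leading byte 0xE1 = 11100001 → 3-byte char #2 = E1 82 B5.
Offset 6: leading byte 0xE1 = 11100001 → 3-byte char #3 = E1 9B A0.
Offset 9: leading byte 0xCD = 11001101 → 2-byte char #4 = CD BC.
Offset 11: leading byte 0xE9 = 11101001 → 3-byte char #5 = E9 B0 B1.
Offset 14: leading byte 0xF0 = 11110000 → 4-byte char #6 = F0 93 86 8D.
Leading byte 0xF0 = 11110000 matches 11110xxx → 4-byte sequence.
Byte 1: 0xF0 = 11110000, payload 000 (3 bits).
Byte 2: 0x93 = 10010011 (10xxxxxx ✓), payload 010011.
Byte 3: 0x86 = 10000110 (10xxxxxx ✓), payload 000110.
Byte 4: 0x8D = 10001101 (10xxxxxx ✓), payload 001101.
Concatenate: 000010011000110001101 = 0x1318D (21 bits → U+1318D).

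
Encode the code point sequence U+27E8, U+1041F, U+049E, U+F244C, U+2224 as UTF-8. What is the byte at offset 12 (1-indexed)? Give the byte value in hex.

1-indexed offset 12 is 0-indexed offset 11.
U+27E8 → 3-byte form E2 9F A8 at offsets 0–2.
U+1041F → 4-byte form F0 90 90 9F at offsets 3–6.
U+049E → 2-byte form D2 9E at offsets 7–8.
U+F244C → 4-byte form F3 B2 91 8C at offsets 9–12.
Offset 11 falls in char 4's range; it's byte 3 of F3 B2 91 8C = 0x91.

0x91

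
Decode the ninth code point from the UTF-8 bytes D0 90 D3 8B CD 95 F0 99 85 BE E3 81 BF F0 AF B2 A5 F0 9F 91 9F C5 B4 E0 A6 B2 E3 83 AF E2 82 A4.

Offset 0: leading byte 0xD0 = 11010000 → 2-byte char #1 = D0 90.
Offset 2: leading byte 0xD3 = 11010011 → 2-byte char #2 = D3 8B.
Offset 4: leading byte 0xCD = 11001101 → 2-byte char #3 = CD 95.
Offset 6: leading byte 0xF0 = 11110000 → 4-byte char #4 = F0 99 85 BE.
Offset 10: leading byte 0xE3 = 11100011 → 3-byte char #5 = E3 81 BF.
Offset 13: leading byte 0xF0 = 11110000 → 4-byte char #6 = F0 AF B2 A5.
Offset 17: leading byte 0xF0 = 11110000 → 4-byte char #7 = F0 9F 91 9F.
Offset 21: leading byte 0xC5 = 11000101 → 2-byte char #8 = C5 B4.
Offset 23: leading byte 0xE0 = 11100000 → 3-byte char #9 = E0 A6 B2.
Leading byte 0xE0 = 11100000 matches 1110xxxx → 3-byte sequence.
Byte 1: 0xE0 = 11100000, payload 0000 (4 bits).
Byte 2: 0xA6 = 10100110 (10xxxxxx ✓), payload 100110.
Byte 3: 0xB2 = 10110010 (10xxxxxx ✓), payload 110010.
Concatenate: 0000100110110010 = 0x9B2 (16 bits → U+09B2).

U+09B2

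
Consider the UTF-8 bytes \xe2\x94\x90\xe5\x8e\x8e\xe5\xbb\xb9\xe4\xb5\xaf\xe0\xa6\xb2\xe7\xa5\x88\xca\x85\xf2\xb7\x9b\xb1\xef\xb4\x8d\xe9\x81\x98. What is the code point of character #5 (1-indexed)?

Offset 0: leading byte 0xE2 = 11100010 → 3-byte char #1 = E2 94 90.
Offset 3: leading byte 0xE5 = 11100101 → 3-byte char #2 = E5 8E 8E.
Offset 6: leading byte 0xE5 = 11100101 → 3-byte char #3 = E5 BB B9.
Offset 9: leading byte 0xE4 = 11100100 → 3-byte char #4 = E4 B5 AF.
Offset 12: leading byte 0xE0 = 11100000 → 3-byte char #5 = E0 A6 B2.
Leading byte 0xE0 = 11100000 matches 1110xxxx → 3-byte sequence.
Byte 1: 0xE0 = 11100000, payload 0000 (4 bits).
Byte 2: 0xA6 = 10100110 (10xxxxxx ✓), payload 100110.
Byte 3: 0xB2 = 10110010 (10xxxxxx ✓), payload 110010.
Concatenate: 0000100110110010 = 0x9B2 (16 bits → U+09B2).

U+09B2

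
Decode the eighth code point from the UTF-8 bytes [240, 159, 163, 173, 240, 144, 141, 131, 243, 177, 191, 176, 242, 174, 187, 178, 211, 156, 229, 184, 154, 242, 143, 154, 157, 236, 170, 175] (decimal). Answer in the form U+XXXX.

U+CAAF

Offset 0: leading byte 0xF0 = 11110000 → 4-byte char #1 = F0 9F A3 AD.
Offset 4: leading byte 0xF0 = 11110000 → 4-byte char #2 = F0 90 8D 83.
Offset 8: leading byte 0xF3 = 11110011 → 4-byte char #3 = F3 B1 BF B0.
Offset 12: leading byte 0xF2 = 11110010 → 4-byte char #4 = F2 AE BB B2.
Offset 16: leading byte 0xD3 = 11010011 → 2-byte char #5 = D3 9C.
Offset 18: leading byte 0xE5 = 11100101 → 3-byte char #6 = E5 B8 9A.
Offset 21: leading byte 0xF2 = 11110010 → 4-byte char #7 = F2 8F 9A 9D.
Offset 25: leading byte 0xEC = 11101100 → 3-byte char #8 = EC AA AF.
Leading byte 0xEC = 11101100 matches 1110xxxx → 3-byte sequence.
Byte 1: 0xEC = 11101100, payload 1100 (4 bits).
Byte 2: 0xAA = 10101010 (10xxxxxx ✓), payload 101010.
Byte 3: 0xAF = 10101111 (10xxxxxx ✓), payload 101111.
Concatenate: 1100101010101111 = 0xCAAF (16 bits → U+CAAF).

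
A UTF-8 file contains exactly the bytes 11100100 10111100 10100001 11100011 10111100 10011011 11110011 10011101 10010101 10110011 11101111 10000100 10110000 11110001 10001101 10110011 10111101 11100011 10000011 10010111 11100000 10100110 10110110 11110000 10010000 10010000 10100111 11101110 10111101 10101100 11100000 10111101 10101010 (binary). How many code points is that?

Byte at offset 0: 0xE4 = 11100100 → 3-byte char (#1). Advance 3.
Byte at offset 3: 0xE3 = 11100011 → 3-byte char (#2). Advance 3.
Byte at offset 6: 0xF3 = 11110011 → 4-byte char (#3). Advance 4.
Byte at offset 10: 0xEF = 11101111 → 3-byte char (#4). Advance 3.
Byte at offset 13: 0xF1 = 11110001 → 4-byte char (#5). Advance 4.
Byte at offset 17: 0xE3 = 11100011 → 3-byte char (#6). Advance 3.
Byte at offset 20: 0xE0 = 11100000 → 3-byte char (#7). Advance 3.
Byte at offset 23: 0xF0 = 11110000 → 4-byte char (#8). Advance 4.
Byte at offset 27: 0xEE = 11101110 → 3-byte char (#9). Advance 3.
Byte at offset 30: 0xE0 = 11100000 → 3-byte char (#10). Advance 3.
Reached end at offset 33 after 10 code points.

10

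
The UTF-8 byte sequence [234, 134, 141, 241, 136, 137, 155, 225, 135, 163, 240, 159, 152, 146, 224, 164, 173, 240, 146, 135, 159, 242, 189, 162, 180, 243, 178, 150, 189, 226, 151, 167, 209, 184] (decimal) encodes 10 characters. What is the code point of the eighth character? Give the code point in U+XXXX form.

U+F25BD

Offset 0: leading byte 0xEA = 11101010 → 3-byte char #1 = EA 86 8D.
Offset 3: leading byte 0xF1 = 11110001 → 4-byte char #2 = F1 88 89 9B.
Offset 7: leading byte 0xE1 = 11100001 → 3-byte char #3 = E1 87 A3.
Offset 10: leading byte 0xF0 = 11110000 → 4-byte char #4 = F0 9F 98 92.
Offset 14: leading byte 0xE0 = 11100000 → 3-byte char #5 = E0 A4 AD.
Offset 17: leading byte 0xF0 = 11110000 → 4-byte char #6 = F0 92 87 9F.
Offset 21: leading byte 0xF2 = 11110010 → 4-byte char #7 = F2 BD A2 B4.
Offset 25: leading byte 0xF3 = 11110011 → 4-byte char #8 = F3 B2 96 BD.
Leading byte 0xF3 = 11110011 matches 11110xxx → 4-byte sequence.
Byte 1: 0xF3 = 11110011, payload 011 (3 bits).
Byte 2: 0xB2 = 10110010 (10xxxxxx ✓), payload 110010.
Byte 3: 0x96 = 10010110 (10xxxxxx ✓), payload 010110.
Byte 4: 0xBD = 10111101 (10xxxxxx ✓), payload 111101.
Concatenate: 011110010010110111101 = 0xF25BD (21 bits → U+F25BD).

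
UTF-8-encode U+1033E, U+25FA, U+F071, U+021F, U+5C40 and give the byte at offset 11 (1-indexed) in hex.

1-indexed offset 11 is 0-indexed offset 10.
U+1033E → 4-byte form F0 90 8C BE at offsets 0–3.
U+25FA → 3-byte form E2 97 BA at offsets 4–6.
U+F071 → 3-byte form EF 81 B1 at offsets 7–9.
U+021F → 2-byte form C8 9F at offsets 10–11.
Offset 10 falls in char 4's range; it's byte 1 of C8 9F = 0xC8.

0xC8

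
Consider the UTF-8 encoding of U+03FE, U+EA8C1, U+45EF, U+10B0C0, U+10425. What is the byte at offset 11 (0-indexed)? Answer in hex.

0x83

U+03FE → 2-byte form CF BE at offsets 0–1.
U+EA8C1 → 4-byte form F3 AA A3 81 at offsets 2–5.
U+45EF → 3-byte form E4 97 AF at offsets 6–8.
U+10B0C0 → 4-byte form F4 8B 83 80 at offsets 9–12.
Offset 11 falls in char 4's range; it's byte 3 of F4 8B 83 80 = 0x83.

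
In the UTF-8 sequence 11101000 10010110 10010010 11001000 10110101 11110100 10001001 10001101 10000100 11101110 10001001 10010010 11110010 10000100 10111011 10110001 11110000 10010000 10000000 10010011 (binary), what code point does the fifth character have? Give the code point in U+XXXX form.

Offset 0: leading byte 0xE8 = 11101000 → 3-byte char #1 = E8 96 92.
Offset 3: leading byte 0xC8 = 11001000 → 2-byte char #2 = C8 B5.
Offset 5: leading byte 0xF4 = 11110100 → 4-byte char #3 = F4 89 8D 84.
Offset 9: leading byte 0xEE = 11101110 → 3-byte char #4 = EE 89 92.
Offset 12: leading byte 0xF2 = 11110010 → 4-byte char #5 = F2 84 BB B1.
Leading byte 0xF2 = 11110010 matches 11110xxx → 4-byte sequence.
Byte 1: 0xF2 = 11110010, payload 010 (3 bits).
Byte 2: 0x84 = 10000100 (10xxxxxx ✓), payload 000100.
Byte 3: 0xBB = 10111011 (10xxxxxx ✓), payload 111011.
Byte 4: 0xB1 = 10110001 (10xxxxxx ✓), payload 110001.
Concatenate: 010000100111011110001 = 0x84EF1 (21 bits → U+84EF1).

U+84EF1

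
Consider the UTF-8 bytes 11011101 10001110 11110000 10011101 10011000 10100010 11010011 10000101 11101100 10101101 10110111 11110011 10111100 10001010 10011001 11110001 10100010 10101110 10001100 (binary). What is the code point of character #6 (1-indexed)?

Offset 0: leading byte 0xDD = 11011101 → 2-byte char #1 = DD 8E.
Offset 2: leading byte 0xF0 = 11110000 → 4-byte char #2 = F0 9D 98 A2.
Offset 6: leading byte 0xD3 = 11010011 → 2-byte char #3 = D3 85.
Offset 8: leading byte 0xEC = 11101100 → 3-byte char #4 = EC AD B7.
Offset 11: leading byte 0xF3 = 11110011 → 4-byte char #5 = F3 BC 8A 99.
Offset 15: leading byte 0xF1 = 11110001 → 4-byte char #6 = F1 A2 AE 8C.
Leading byte 0xF1 = 11110001 matches 11110xxx → 4-byte sequence.
Byte 1: 0xF1 = 11110001, payload 001 (3 bits).
Byte 2: 0xA2 = 10100010 (10xxxxxx ✓), payload 100010.
Byte 3: 0xAE = 10101110 (10xxxxxx ✓), payload 101110.
Byte 4: 0x8C = 10001100 (10xxxxxx ✓), payload 001100.
Concatenate: 001100010101110001100 = 0x62B8C (21 bits → U+62B8C).

U+62B8C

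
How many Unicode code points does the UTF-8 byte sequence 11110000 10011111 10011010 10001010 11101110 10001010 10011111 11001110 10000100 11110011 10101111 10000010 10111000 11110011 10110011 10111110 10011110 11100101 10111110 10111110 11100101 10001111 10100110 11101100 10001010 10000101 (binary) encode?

Byte at offset 0: 0xF0 = 11110000 → 4-byte char (#1). Advance 4.
Byte at offset 4: 0xEE = 11101110 → 3-byte char (#2). Advance 3.
Byte at offset 7: 0xCE = 11001110 → 2-byte char (#3). Advance 2.
Byte at offset 9: 0xF3 = 11110011 → 4-byte char (#4). Advance 4.
Byte at offset 13: 0xF3 = 11110011 → 4-byte char (#5). Advance 4.
Byte at offset 17: 0xE5 = 11100101 → 3-byte char (#6). Advance 3.
Byte at offset 20: 0xE5 = 11100101 → 3-byte char (#7). Advance 3.
Byte at offset 23: 0xEC = 11101100 → 3-byte char (#8). Advance 3.
Reached end at offset 26 after 8 code points.

8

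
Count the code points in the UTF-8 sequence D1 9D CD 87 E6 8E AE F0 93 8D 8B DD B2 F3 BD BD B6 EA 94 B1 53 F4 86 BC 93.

Byte at offset 0: 0xD1 = 11010001 → 2-byte char (#1). Advance 2.
Byte at offset 2: 0xCD = 11001101 → 2-byte char (#2). Advance 2.
Byte at offset 4: 0xE6 = 11100110 → 3-byte char (#3). Advance 3.
Byte at offset 7: 0xF0 = 11110000 → 4-byte char (#4). Advance 4.
Byte at offset 11: 0xDD = 11011101 → 2-byte char (#5). Advance 2.
Byte at offset 13: 0xF3 = 11110011 → 4-byte char (#6). Advance 4.
Byte at offset 17: 0xEA = 11101010 → 3-byte char (#7). Advance 3.
Byte at offset 20: 0x53 = 01010011 → 1-byte char (#8). Advance 1.
Byte at offset 21: 0xF4 = 11110100 → 4-byte char (#9). Advance 4.
Reached end at offset 25 after 9 code points.

9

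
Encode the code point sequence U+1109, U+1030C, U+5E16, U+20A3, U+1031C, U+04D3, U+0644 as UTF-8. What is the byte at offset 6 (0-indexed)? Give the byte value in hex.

U+1109 → 3-byte form E1 84 89 at offsets 0–2.
U+1030C → 4-byte form F0 90 8C 8C at offsets 3–6.
Offset 6 falls in char 2's range; it's byte 4 of F0 90 8C 8C = 0x8C.

0x8C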